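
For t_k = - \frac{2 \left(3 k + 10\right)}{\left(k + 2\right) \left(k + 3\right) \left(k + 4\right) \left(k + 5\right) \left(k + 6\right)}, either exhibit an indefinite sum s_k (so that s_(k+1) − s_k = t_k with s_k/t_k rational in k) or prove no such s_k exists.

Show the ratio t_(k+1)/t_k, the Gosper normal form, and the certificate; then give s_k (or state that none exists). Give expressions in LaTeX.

Compute t_(k+1)/t_k: get (k + 2)*(3*k + 13)/((k + 7)*(3*k + 10)).
Gosper form: A/B · C(k+1)/C(k) with A=k + 2, B=k + 7, C=k + 10/3.
Solve (k + 2)·f(k+1) − (k + 6)·f(k) = k + 10/3.
deg f ≤ 4 (via 1,1,1).
Match coefficients ⇒ f(k) = k*(k + 3)*(k**2 + 11*k + 38)/120.
Then R = B(k−1)f/C = k*(k + 3)*(k + 6)*(k**2 + 11*k + 38)/(40*(3*k + 10)), so s_k = R(k)·t_k = k*(-k**2 - 11*k - 38)/(20*(k**3 + 11*k**2 + 38*k + 40)).
Δs = 2*(-3*k - 10)/(k**5 + 20*k**4 + 155*k**3 + 580*k**2 + 1044*k + 720), as required.

s_k = \frac{k \left(- k^{2} - 11 k - 38\right)}{20 \left(k^{3} + 11 k^{2} + 38 k + 40\right)}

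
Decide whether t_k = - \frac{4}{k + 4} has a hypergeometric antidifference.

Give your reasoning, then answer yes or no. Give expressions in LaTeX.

r(k) = (k + 4)/(k + 5) after simplifying.
Normal form (A,B,C) = (k + 4, k + 5, 1).
Solve (k + 4)·f(k+1) − (k + 4)·f(k) = 1.
Bound: deg f ≤ 0.
Put f(k) = c0: A·f(k+1) − B(k−1)·f(k) − C = -1; need -1 = 0 — inconsistent ⇒ no f, not summable.

No; the coefficient equations for f are inconsistent.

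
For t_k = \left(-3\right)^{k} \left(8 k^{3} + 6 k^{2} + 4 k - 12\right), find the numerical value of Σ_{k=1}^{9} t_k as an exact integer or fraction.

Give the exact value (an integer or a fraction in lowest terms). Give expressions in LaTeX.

Σ = -100796634

Ratio r(k) = 3*(-4*k**3 - 15*k**2 - 20*k - 3)/(4*k**3 + 3*k**2 + 2*k - 6).
Gosper form: A/B · C(k+1)/C(k) with A=-3, B=1, C=k**3 + 3*k**2/4 + k/2 - 3/2.
Solve (-3)·f(k+1) − (1)·f(k) = k**3 + 3*k**2/4 + k/2 - 3/2.
Bound: deg f ≤ 3.
Solve for f: f(k) = -(2*k**3 - 3*k**2 + k - 3)/8 (degree 3 ≤ 3).
Get s_k = R·t_k = (-3)**k*(-2*k**3 + 3*k**2 - k + 3) with R(k) = B(k−1)f(k)/C(k) = -(2*k**3 - 3*k**2 + k - 3)/(2*(4*k**3 + 3*k**2 + 2*k - 6)).
s_(k+1) − s_k = (-3)**k*(8*k**3 + 6*k**2 + 4*k - 12) = t_k.
Σ_(k=1)^(9) t_k = s_(10) − s_(1) = -100796643 − (-9) = -100796634.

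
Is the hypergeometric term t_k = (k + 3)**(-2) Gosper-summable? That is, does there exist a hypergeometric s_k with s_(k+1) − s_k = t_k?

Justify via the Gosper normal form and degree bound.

No — t_k has no hypergeometric antidifference.

Ratio r(k) = (k + 3)**2/(k + 4)**2.
Factor: A=k**2 + 6*k + 9; B=k**2 + 8*k + 16; C=1.
Solve (k**2 + 6*k + 9)·f(k+1) − (k**2 + 6*k + 9)·f(k) = 1.
d = 0 from the (2,2,0) case.
f = c0 ⇒ A·f(k+1) − B(k−1)·f(k) − C = -1. The system {-1 = 0} is inconsistent; no antidifference.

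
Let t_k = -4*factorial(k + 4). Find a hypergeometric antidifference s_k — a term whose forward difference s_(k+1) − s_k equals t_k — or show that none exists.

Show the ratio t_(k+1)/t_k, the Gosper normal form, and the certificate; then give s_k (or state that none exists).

r(k) = k + 5 after simplifying.
A = k + 5, B = 1, C = 1.
f must satisfy (k + 5)·f(k+1) − (1)·f(k) = 1.
Degrees (1,0,0) ⇒ d ≤ -1.
Bound -1 < 0, so the key equation has no polynomial solution.

none (Gosper's algorithm certifies no s_k)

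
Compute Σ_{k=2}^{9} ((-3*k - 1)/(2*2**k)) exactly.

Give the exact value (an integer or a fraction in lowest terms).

The ratio is (3*k + 4)/(2*(3*k + 1)).
So A=1/2 and B=1, with C=k + 1/3.
Solve (1/2)·f(k+1) − (1)·f(k) = k + 1/3.
Bound: deg f ≤ 1.
Coefficient equations give f(k) = -2*(3*k + 4)/3.
R(k) = B(k−1)·f(k)/C(k) = -2*(3*k + 4)/(3*k + 1); s_k = R·t_k = (3*k + 4)/2**k.
Verify: (-3*k - 1)/(2*2**k) matches t_k.
Evaluate s at k=10 and k=2: 17/512 and 5/2; difference -1263/512.

Σ = -1263/512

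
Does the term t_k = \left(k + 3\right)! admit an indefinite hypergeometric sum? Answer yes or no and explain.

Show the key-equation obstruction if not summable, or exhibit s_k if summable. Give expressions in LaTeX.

The ratio is k + 4.
A = k + 4, B = 1, C = 1.
Solve (k + 4)·f(k+1) − (1)·f(k) = 1.
deg f ≤ -1 (via 1,0,0).
deg f ≤ -1 is impossible — no certificate.

No — t_k has no hypergeometric antidifference.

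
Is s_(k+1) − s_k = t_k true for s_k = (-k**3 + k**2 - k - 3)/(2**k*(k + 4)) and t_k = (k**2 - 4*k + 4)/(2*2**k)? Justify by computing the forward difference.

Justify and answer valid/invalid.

Invalid: residual 3*(-k**3 - 2*k**2 + 16*k - 22)/(2*2**k*(k**2 + 9*k + 20)) ≠ 0.

s_(k+1) = (-k - (k + 1)**3 + (k + 1)**2 - 4)/(2*2**k*(k + 5))
s_(k+1) − s_k = (k**4 + 2*k**3 - 18*k**2 + 4*k + 14)/(2*2**k*(k**2 + 9*k + 20))
(s_(k+1) − s_k) − t_k = 3*(-k**3 - 2*k**2 + 16*k - 22)/(2*2**k*(k**2 + 9*k + 20))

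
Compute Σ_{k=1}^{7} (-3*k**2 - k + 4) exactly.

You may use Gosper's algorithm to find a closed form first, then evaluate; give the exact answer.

Σ = -420

t_(k+1)/t_k = k*(3*k + 7)/(3*k**2 + k - 4).
Factor: A=1; B=1; C=k**2 + k/3 - 4/3.
f must satisfy (1)·f(k+1) − (1)·f(k) = k**2 + k/3 - 4/3.
deg f ≤ 3 (via 0,0,2).
Solve for f: f(k) = k*(k**2 - k - 4)/3 (degree 3 ≤ 3).
Certificate R = B(k−1)f/C = k*(k**2 - k - 4)/((k - 1)*(3*k + 4)) gives s_k = k*(-k**2 + k + 4).
Check: Δs_k = -3*k**2 - k + 4. ✓
Telescoping: Σ = s_(8) − s_(1) = -416 − (4) = -420.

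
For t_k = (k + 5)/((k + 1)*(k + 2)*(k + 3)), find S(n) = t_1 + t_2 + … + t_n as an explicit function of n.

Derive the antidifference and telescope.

S(n) = n*(2*n + 7)/(3*(n**2 + 5*n + 6))

r(k) = (k + 1)*(k + 6)/((k + 4)*(k + 5)) after simplifying.
Take A(k)=k + 1, B(k)=k + 4, C(k)=k + 5.
f must satisfy (k + 1)·f(k+1) − (k + 3)·f(k) = k + 5.
Degrees (1,1,1) ⇒ d ≤ 2.
A polynomial solution: f(k) = k*(3*k + 7)/2.
Certificate R = B(k−1)f/C = k*(k + 3)*(3*k + 7)/(2*(k + 5)) gives s_k = k*(3*k + 7)/(2*(k + 1)*(k + 2)).
Verify: (k + 5)/(k**3 + 6*k**2 + 11*k + 6) matches t_k.
Telescope: S(n) = s_(n+1) − s_(1) = (3*n**2 + 13*n + 10)/(2*(n**2 + 5*n + 6)) − (5/6) = n*(2*n + 7)/(3*(n**2 + 5*n + 6)).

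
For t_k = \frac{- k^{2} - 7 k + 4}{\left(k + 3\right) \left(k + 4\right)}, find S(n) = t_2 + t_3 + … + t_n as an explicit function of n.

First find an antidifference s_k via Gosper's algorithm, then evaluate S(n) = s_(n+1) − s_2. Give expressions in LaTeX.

S(n) = \frac{- 5 n^{2} + n + 4}{5 \left(n + 4\right)}

r(k) = (k + 3)*(7*k + (k + 1)**2 + 3)/((k + 5)*(k**2 + 7*k - 4)) after simplifying.
Factor: A=k + 3; B=k + 5; C=k**2 + 7*k - 4.
f must satisfy (k + 3)·f(k+1) − (k + 4)·f(k) = k**2 + 7*k - 4.
deg f ≤ 2 (via 1,1,2).
A polynomial solution: f(k) = k*(3*k - 7)/3.
So s_k = (B(k−1)f/C)·t_k = (k*(k + 4)*(3*k - 7)/(3*(k**2 + 7*k - 4)))·t_k = k*(7 - 3*k)/(3*(k + 3)).
s_(k+1) − s_k = (-k**2 - 7*k + 4)/(k**2 + 7*k + 12) = t_k.
Evaluate: s_(n+1) = (-3*n**2 + n + 4)/(3*(n + 4)); subtract s_(2) = 2/15 ⇒ S(n) = (-5*n**2 + n + 4)/(5*(n + 4)).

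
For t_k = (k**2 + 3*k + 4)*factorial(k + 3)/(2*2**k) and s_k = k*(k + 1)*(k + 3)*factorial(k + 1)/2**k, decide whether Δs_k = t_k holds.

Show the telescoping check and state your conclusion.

s_(k+1) = (k + 1)*(k + 2)*(k + 4)*factorial(k + 2)/(2*2**k)
s_(k+1) − s_k = (k + 1)*(k**3 + 6*k**2 + 14*k + 16)*factorial(k + 1)/(2*2**k)
(s_(k+1) − s_k) − t_k = -(k**3 + 5*k**2 + 8*k + 8)*factorial(k + 1)/(2*2**k)

Invalid: residual -(k**3 + 5*k**2 + 8*k + 8)*factorial(k + 1)/(2*2**k) ≠ 0.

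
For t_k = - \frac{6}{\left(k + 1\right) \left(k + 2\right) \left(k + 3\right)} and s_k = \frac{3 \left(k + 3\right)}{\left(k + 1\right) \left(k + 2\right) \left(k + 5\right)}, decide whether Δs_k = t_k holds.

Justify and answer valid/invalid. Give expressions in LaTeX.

s_(k+1) = 3*(k + 4)/((k + 2)*(k + 3)*(k + 6))
s_(k+1) − s_k = 6*(-k**2 - 8*k - 17)/(k**5 + 17*k**4 + 107*k**3 + 307*k**2 + 396*k + 180)
(s_(k+1) − s_k) − t_k = 6*(3*k + 13)/(k**5 + 17*k**4 + 107*k**3 + 307*k**2 + 396*k + 180)

Invalid: residual \frac{6 \left(3 k + 13\right)}{k^{5} + 17 k^{4} + 107 k^{3} + 307 k^{2} + 396 k + 180} ≠ 0.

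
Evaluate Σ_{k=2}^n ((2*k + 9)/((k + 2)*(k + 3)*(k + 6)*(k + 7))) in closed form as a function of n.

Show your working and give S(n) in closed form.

r(k) = (k + 2)*(k + 6)*(2*k + 11)/((k + 4)*(k + 8)*(2*k + 9)) after simplifying.
Factor: A=k + 2; B=k + 8; C=k**3 + 27*k**2/2 + 121*k/2 + 90.
Solve (k + 2)·f(k+1) − (k + 7)·f(k) = k**3 + 27*k**2/2 + 121*k/2 + 90.
d = 5 from the (1,1,3) case.
Solve for f: f(k) = k*(k + 3)*(k + 4)*(k + 5)*(k + 8)/24 (degree 5 ≤ 5).
Get s_k = R·t_k = k*(k + 8)/(12*(k**2 + 8*k + 12)) with R(k) = B(k−1)f(k)/C(k) = k*(k + 3)*(k + 7)*(k + 8)/(12*(2*k + 9)).
Verify: (2*k + 9)/(k**4 + 18*k**3 + 113*k**2 + 288*k + 252) matches t_k.
s_(n+1) = (n**2 + 10*n + 9)/(12*(n**2 + 10*n + 21)) and s_(2) = 5/96, so S(n) = (n**2 + 10*n - 11)/(32*(n**2 + 10*n + 21)).

S(n) = (n**2 + 10*n - 11)/(32*(n**2 + 10*n + 21))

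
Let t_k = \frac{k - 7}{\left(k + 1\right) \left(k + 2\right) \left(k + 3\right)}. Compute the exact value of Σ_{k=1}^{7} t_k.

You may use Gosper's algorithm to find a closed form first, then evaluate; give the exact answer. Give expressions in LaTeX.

t_(k+1)/t_k = (k - 6)*(k + 1)/((k - 7)*(k + 4)).
Gosper form: A/B · C(k+1)/C(k) with A=k + 1, B=k + 4, C=k - 7.
Solve (k + 1)·f(k+1) − (k + 3)·f(k) = k - 7.
Bound: deg f ≤ 2.
Coefficient equations give f(k) = -k*(3*k + 11)/2.
So s_k = (B(k−1)f/C)·t_k = (-k*(k + 3)*(3*k + 11)/(2*(k - 7)))·t_k = k*(-3*k - 11)/(2*(k + 1)*(k + 2)).
s_(k+1) − s_k = (k - 7)/(k**3 + 6*k**2 + 11*k + 6) = t_k.
Σ_(k=1)^(7) t_k = s_(8) − s_(1) = -14/9 − (-7/6) = -7/18.

Σ = -7/18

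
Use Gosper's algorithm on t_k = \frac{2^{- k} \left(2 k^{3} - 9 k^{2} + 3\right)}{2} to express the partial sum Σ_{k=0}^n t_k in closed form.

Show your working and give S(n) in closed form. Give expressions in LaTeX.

S(n) = 2^{- n - 1} \left(2^{n + 2} - 2 n^{3} - 3 n^{2} - 1\right)

The ratio is (2*(k + 1)**3 - 9*(k + 1)**2 + 3)/(2*(2*k**3 - 9*k**2 + 3)).
A = 1/2, B = 1, C = k**3 - 9*k**2/2 + 3/2.
Solve (1/2)·f(k+1) − (1)·f(k) = k**3 - 9*k**2/2 + 3/2.
deg f ≤ 3 (via 0,0,3).
Coefficient equations give f(k) = -2*k**3 + 3*k**2 - 2.
So s_k = (B(k−1)f/C)·t_k = (-2*(2*k**3 - 3*k**2 + 2)/(2*k**3 - 9*k**2 + 3))·t_k = (-2*k**3 + 3*k**2 - 2)/2**k.
Verify: (2*k**3 - 9*k**2 + 3)/(2*2**k) matches t_k.
Telescope: S(n) = s_(n+1) − s_(0) = 2**(-n - 1)*(-2*n**3 - 3*n**2 - 1) − (-2) = 2**(-n - 1)*(2**(n + 2) - 2*n**3 - 3*n**2 - 1).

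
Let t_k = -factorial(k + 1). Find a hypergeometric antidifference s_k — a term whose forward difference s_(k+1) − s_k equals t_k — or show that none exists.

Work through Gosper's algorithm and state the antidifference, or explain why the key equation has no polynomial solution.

Compute t_(k+1)/t_k: get k + 2.
Factor: A=k + 2; B=1; C=1.
Solve (k + 2)·f(k+1) − (1)·f(k) = 1.
Bound: deg f ≤ -1.
deg f ≤ -1 is impossible — no certificate.

not Gosper-summable; s_k does not exist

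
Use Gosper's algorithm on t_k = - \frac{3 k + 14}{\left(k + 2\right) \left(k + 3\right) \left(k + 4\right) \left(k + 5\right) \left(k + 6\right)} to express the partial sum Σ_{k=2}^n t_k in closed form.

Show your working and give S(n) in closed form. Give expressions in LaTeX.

Step 1: r(k) = (k + 2)*(3*k + 17)/((k + 7)*(3*k + 14)).
Gosper form: A/B · C(k+1)/C(k) with A=k + 2, B=k + 7, C=k + 14/3.
Need (k + 2)·f(k+1) − (k + 6)·f(k) = k + 14/3.
Bound: deg f ≤ 4.
Coefficient equations give f(k) = k*(k + 4)*(k**2 + 10*k + 31)/90.
Get s_k = R·t_k = k*(-k**2 - 10*k - 31)/(30*(k**3 + 10*k**2 + 31*k + 30)) with R(k) = B(k−1)f(k)/C(k) = k*(k + 4)*(k + 6)*(k**2 + 10*k + 31)/(30*(3*k + 14)).
Check: Δs_k = (-3*k - 14)/(k**5 + 20*k**4 + 155*k**3 + 580*k**2 + 1044*k + 720). ✓
s_(n+1) = (-n**3 - 13*n**2 - 54*n - 42)/(30*(n**3 + 13*n**2 + 54*n + 72)) and s_(2) = -11/420, so S(n) = (-n**3 - 13*n**2 - 54*n + 68)/(140*(n**3 + 13*n**2 + 54*n + 72)).

S(n) = \frac{- n^{3} - 13 n^{2} - 54 n + 68}{140 \left(n^{3} + 13 n^{2} + 54 n + 72\right)}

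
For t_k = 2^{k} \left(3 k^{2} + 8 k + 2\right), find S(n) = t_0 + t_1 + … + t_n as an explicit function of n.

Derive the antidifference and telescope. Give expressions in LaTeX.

S(n) = 6 \cdot 2^{n} n^{2} + 4 \cdot 2^{n} n + 6 \cdot 2^{n} - 4

t_(k+1)/t_k = 2*(3*k**2 + 14*k + 13)/(3*k**2 + 8*k + 2).
Take A(k)=2, B(k)=1, C(k)=k**2 + 8*k/3 + 2/3.
Solve (2)·f(k+1) − (1)·f(k) = k**2 + 8*k/3 + 2/3.
Degrees (0,0,2) ⇒ d ≤ 2.
Solving with deg f ≤ 2: f(k) = (3*k**2 - 4*k + 4)/3.
So s_k = (B(k−1)f/C)·t_k = ((3*k**2 - 4*k + 4)/(3*k**2 + 8*k + 2))·t_k = 2**k*(3*k**2 - 4*k + 4).
Check: Δs_k = 2**k*(3*k**2 + 8*k + 2). ✓
Evaluate: s_(n+1) = 2**(n + 1)*(3*n**2 + 2*n + 3); subtract s_(0) = 4 ⇒ S(n) = 6*2**n*n**2 + 4*2**n*n + 6*2**n - 4.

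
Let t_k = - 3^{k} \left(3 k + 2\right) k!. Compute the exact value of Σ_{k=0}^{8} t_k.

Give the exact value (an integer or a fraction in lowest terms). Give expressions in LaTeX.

The ratio is 3*(k + 1)*(3*k + 5)/(3*k + 2).
So A=3*k + 3 and B=1, with C=k + 2/3.
Key eq: (3*k + 3)·f(k+1) = (1)·f(k) + (k + 2/3).
Bound: deg f ≤ 0.
Coefficient equations give f(k) = 1/3.
R(k) = B(k−1)·f(k)/C(k) = 1/(3*k + 2); s_k = R·t_k = -3**k*factorial(k).
Δs = -3**k*(3*k + 2)*factorial(k), as required.
Sum = s_(9) − s_(0); s_(9) = -7142567040, s_(0) = -1 ⇒ -7142567039.

Σ = -7142567039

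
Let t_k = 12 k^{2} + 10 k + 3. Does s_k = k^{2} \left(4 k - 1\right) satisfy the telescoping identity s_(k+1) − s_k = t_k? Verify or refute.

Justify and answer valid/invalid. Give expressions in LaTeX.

s_(k+1) = (k + 1)**2*(4*k + 3)
s_(k+1) − s_k = 12*k**2 + 10*k + 3
(s_(k+1) − s_k) − t_k = 0

Valid — Δs_k = t_k.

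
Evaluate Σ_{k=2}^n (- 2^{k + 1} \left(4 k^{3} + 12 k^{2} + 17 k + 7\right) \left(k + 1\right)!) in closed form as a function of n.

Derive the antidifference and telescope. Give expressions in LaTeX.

S(n) = - 8 \cdot 2^{n} n^{4} n! - 36 \cdot 2^{n} n^{3} n! - 60 \cdot 2^{n} n^{2} n! - 48 \cdot 2^{n} n n! - 16 \cdot 2^{n} n! + 336

Ratio r(k) = 2*(4*k**4 + 32*k**3 + 101*k**2 + 146*k + 80)/(4*k**3 + 12*k**2 + 17*k + 7).
Normal form (A,B,C) = (2*k + 4, 1, k**3 + 3*k**2 + 17*k/4 + 7/4).
Key eq: (2*k + 4)·f(k+1) = (1)·f(k) + (k**3 + 3*k**2 + 17*k/4 + 7/4).
From deg A=1, deg B=0, deg C=3: d=2.
Solving with deg f ≤ 2: f(k) = (2*k**2 - k + 1)/4.
R(k) = B(k−1)·f(k)/C(k) = (2*k**2 - k + 1)/(4*k**3 + 12*k**2 + 17*k + 7); s_k = R·t_k = -2**(k + 1)*(2*k**2 - k + 1)*factorial(k + 1).
Check: Δs_k = -2**(k + 1)*(4*k**3 + 12*k**2 + 17*k + 7)*factorial(k + 1). ✓
Telescope: S(n) = s_(n+1) − s_(2) = -2**(n + 2)*(2*n**2 + 3*n + 2)*factorial(n + 2) − (-336) = -8*2**n*n**4*factorial(n) - 36*2**n*n**3*factorial(n) - 60*2**n*n**2*factorial(n) - 48*2**n*n*factorial(n) - 16*2**n*factorial(n) + 336.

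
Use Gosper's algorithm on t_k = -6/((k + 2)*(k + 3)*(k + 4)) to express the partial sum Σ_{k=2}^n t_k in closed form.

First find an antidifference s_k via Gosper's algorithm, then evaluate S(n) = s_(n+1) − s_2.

S(n) = 3*(-n**2 - 7*n + 8)/(20*(n**2 + 7*n + 12))

Compute t_(k+1)/t_k: get (k + 2)/(k + 5).
So A=k + 2 and B=k + 5, with C=1.
Set up (k + 2)·f(k+1) − (k + 4)·f(k) − (1) = 0.
Bound: deg f ≤ 2.
A polynomial solution: f(k) = k*(k + 5)/12.
Then R = B(k−1)f/C = k*(k + 4)*(k + 5)/12, so s_k = R(k)·t_k = k*(-k - 5)/(2*(k + 2)*(k + 3)).
s_(k+1) − s_k = -6/(k**3 + 9*k**2 + 26*k + 24) = t_k.
Evaluate: s_(n+1) = (-n**2 - 7*n - 6)/(2*(n**2 + 7*n + 12)); subtract s_(2) = -7/20 ⇒ S(n) = 3*(-n**2 - 7*n + 8)/(20*(n**2 + 7*n + 12)).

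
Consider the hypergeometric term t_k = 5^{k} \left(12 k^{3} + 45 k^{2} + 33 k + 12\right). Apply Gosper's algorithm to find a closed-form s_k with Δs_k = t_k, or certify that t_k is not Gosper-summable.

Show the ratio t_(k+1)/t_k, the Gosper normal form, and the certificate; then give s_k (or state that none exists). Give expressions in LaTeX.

s_k = 3 \cdot 5^{k} \left(k^{3} - k + 1\right)

Compute t_(k+1)/t_k: get 5*(4*k**3 + 27*k**2 + 53*k + 34)/(4*k**3 + 15*k**2 + 11*k + 4).
Factor: A=5; B=1; C=k**3 + 15*k**2/4 + 11*k/4 + 1.
Key eq: (5)·f(k+1) = (1)·f(k) + (k**3 + 15*k**2/4 + 11*k/4 + 1).
From deg A=0, deg B=0, deg C=3: d=3.
Solving with deg f ≤ 3: f(k) = (k**3 - k + 1)/4.
Get s_k = R·t_k = 3*5**k*(k**3 - k + 1) with R(k) = B(k−1)f(k)/C(k) = (k**3 - k + 1)/(4*k**3 + 15*k**2 + 11*k + 4).
Verify: 3*5**k*(-k**3 - 4*k + 5*(k + 1)**3 - 1) matches t_k.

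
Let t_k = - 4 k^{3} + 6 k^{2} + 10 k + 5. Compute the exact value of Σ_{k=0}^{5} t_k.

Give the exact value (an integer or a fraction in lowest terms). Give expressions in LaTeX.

Σ = -390

Ratio r(k) = (4*k**3 + 6*k**2 - 10*k - 17)/(4*k**3 - 6*k**2 - 10*k - 5).
Normal form (A,B,C) = (1, 1, k**3 - 3*k**2/2 - 5*k/2 - 5/4).
f must satisfy (1)·f(k+1) − (1)·f(k) = k**3 - 3*k**2/2 - 5*k/2 - 5/4.
d = 4 from the (0,0,3) case.
Solving with deg f ≤ 4: f(k) = k*(k**3 - 4*k**2 - k - 1)/4.
So s_k = (B(k−1)f/C)·t_k = (k*(k**3 - 4*k**2 - k - 1)/(4*k**3 - 6*k**2 - 10*k - 5))·t_k = k*(-k**3 + 4*k**2 + k + 1).
Check: Δs_k = -4*k**3 + 6*k**2 + 10*k + 5. ✓
Telescoping: Σ = s_(6) − s_(0) = -390 − (0) = -390.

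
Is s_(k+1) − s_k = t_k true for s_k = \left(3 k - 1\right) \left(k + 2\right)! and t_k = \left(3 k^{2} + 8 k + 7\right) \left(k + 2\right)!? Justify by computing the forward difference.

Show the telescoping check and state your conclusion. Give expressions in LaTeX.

s_(k+1) = (3*k + 2)*factorial(k + 3)
s_(k+1) − s_k = (3*k**2 + 8*k + 7)*factorial(k + 2)
(s_(k+1) − s_k) − t_k = 0

valid; difference matches t_k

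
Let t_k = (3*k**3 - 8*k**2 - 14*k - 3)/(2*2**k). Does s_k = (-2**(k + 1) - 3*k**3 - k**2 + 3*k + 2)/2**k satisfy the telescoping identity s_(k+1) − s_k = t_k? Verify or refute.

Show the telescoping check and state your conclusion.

s_(k+1) = (-4*2**k - 3*k**3 - 10*k**2 - 8*k + 1)/(2*2**k)
s_(k+1) − s_k = (3*k**3 - 8*k**2 - 14*k - 3)/(2*2**k)
(s_(k+1) − s_k) − t_k = 0

Valid: the claim telescopes to t_k.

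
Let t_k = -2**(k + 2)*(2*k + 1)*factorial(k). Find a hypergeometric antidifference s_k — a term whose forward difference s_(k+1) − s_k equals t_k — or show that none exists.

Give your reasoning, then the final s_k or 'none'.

Compute t_(k+1)/t_k: get 2*(k + 1)*(2*k + 3)/(2*k + 1).
Normal form (A,B,C) = (2*k + 2, 1, k + 1/2).
Need (2*k + 2)·f(k+1) − (1)·f(k) = k + 1/2.
From deg A=1, deg B=0, deg C=1: d=0.
Coefficient equations give f(k) = 1/2.
Get s_k = R·t_k = -2**(k + 2)*factorial(k) with R(k) = B(k−1)f(k)/C(k) = 1/(2*k + 1).
Check: Δs_k = -2**(k + 2)*(2*k + 1)*factorial(k). ✓

s_k = -2**(k + 2)*factorial(k)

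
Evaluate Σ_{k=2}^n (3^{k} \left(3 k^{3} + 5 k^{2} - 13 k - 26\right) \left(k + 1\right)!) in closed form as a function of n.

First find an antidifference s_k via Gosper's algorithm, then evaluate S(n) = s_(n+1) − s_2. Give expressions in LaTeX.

Compute t_(k+1)/t_k: get 3*(3*k**4 + 20*k**3 + 34*k**2 - 19*k - 62)/(3*k**3 + 5*k**2 - 13*k - 26).
A = 3*k + 6, B = 1, C = k**3 + 5*k**2/3 - 13*k/3 - 26/3.
Set up (3*k + 6)·f(k+1) − (1)·f(k) − (k**3 + 5*k**2/3 - 13*k/3 - 26/3) = 0.
Bound: deg f ≤ 2.
A polynomial solution: f(k) = (k**2 - 2*k - 4)/3.
Certificate R = B(k−1)f/C = (k**2 - 2*k - 4)/(3*k**3 + 5*k**2 - 13*k - 26) gives s_k = 3**k*(k**2 - 2*k - 4)*factorial(k + 1).
Check: Δs_k = 3**k*(3*k**3 + 5*k**2 - 13*k - 26)*factorial(k + 1). ✓
s_(n+1) = 3**(n + 1)*(n**2 - 5)*factorial(n + 2) and s_(2) = -216, so S(n) = 3*3**n*n**2*factorial(n + 2) - 15*3**n*factorial(n + 2) + 216.

S(n) = 3 \cdot 3^{n} n^{2} \left(n + 2\right)! - 15 \cdot 3^{n} \left(n + 2\right)! + 216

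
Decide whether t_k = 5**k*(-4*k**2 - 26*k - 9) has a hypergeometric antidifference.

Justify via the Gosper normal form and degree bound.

Compute t_(k+1)/t_k: get 5*(4*k**2 + 34*k + 39)/(4*k**2 + 26*k + 9).
Factor: A=5; B=1; C=k**2 + 13*k/2 + 9/4.
Need (5)·f(k+1) − (1)·f(k) = k**2 + 13*k/2 + 9/4.
Degrees (0,0,2) ⇒ d ≤ 2.
A polynomial solution: f(k) = (k**2 + 4*k - 4)/4.
So s_k = (B(k−1)f/C)·t_k = ((k**2 + 4*k - 4)/(4*k**2 + 26*k + 9))·t_k = 5**k*(-k**2 - 4*k + 4).
s_(k+1) − s_k = 5**k*(-4*k**2 - 26*k - 9) = t_k.

Yes. s_k = 5**k*(-k**2 - 4*k + 4).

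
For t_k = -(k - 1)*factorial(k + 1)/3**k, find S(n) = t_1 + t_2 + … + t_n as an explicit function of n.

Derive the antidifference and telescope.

r(k) = k*(k + 2)/(3*(k - 1)) after simplifying.
So A=k/3 + 2/3 and B=1, with C=k - 1.
f must satisfy (k/3 + 2/3)·f(k+1) − (1)·f(k) = k - 1.
Bound: deg f ≤ 0.
Solving with deg f ≤ 0: f(k) = 3.
So s_k = (B(k−1)f/C)·t_k = (3/(k - 1))·t_k = -3**(1 - k)*factorial(k + 1).
Check: Δs_k = -(k - 1)*factorial(k + 1)/3**k. ✓
Telescope: S(n) = s_(n+1) − s_(1) = -factorial(n + 2)/3**n − (-2) = 2 - factorial(n + 2)/3**n.

S(n) = 2 - factorial(n + 2)/3**n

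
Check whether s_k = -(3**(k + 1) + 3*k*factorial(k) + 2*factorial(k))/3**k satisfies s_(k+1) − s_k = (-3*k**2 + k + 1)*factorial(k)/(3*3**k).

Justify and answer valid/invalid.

s_(k+1) = -(9*3**k + 3*k**2*factorial(k) + 8*k*factorial(k) + 5*factorial(k))/(3*3**k)
s_(k+1) − s_k = (-3*k**2 + k + 1)*factorial(k)/(3*3**k)
(s_(k+1) − s_k) − t_k = 0

Valid: the claim telescopes to t_k.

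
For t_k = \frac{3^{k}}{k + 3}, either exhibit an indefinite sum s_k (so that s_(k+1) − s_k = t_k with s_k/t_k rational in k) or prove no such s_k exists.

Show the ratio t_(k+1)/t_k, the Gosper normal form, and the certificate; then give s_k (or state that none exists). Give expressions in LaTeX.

none — t_k is not Gosper-summable

r(k) = 3*(k + 3)/(k + 4) after simplifying.
Factor: A=3*k + 9; B=k + 4; C=1.
Need (3*k + 9)·f(k+1) − (k + 3)·f(k) = 1.
Degrees (1,1,0) ⇒ d ≤ -1.
Negative degree bound (-1): no f exists, t_k not Gosper-summable.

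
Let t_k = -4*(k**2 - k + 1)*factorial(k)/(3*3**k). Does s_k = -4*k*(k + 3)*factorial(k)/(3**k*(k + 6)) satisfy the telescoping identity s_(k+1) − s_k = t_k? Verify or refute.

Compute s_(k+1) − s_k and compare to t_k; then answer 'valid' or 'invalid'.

Invalid: residual 4*(k**3 + 5*k**2 - 8*k + 6)*factorial(k)/(3**k*(k + 6)*(k + 7)) ≠ 0.

s_(k+1) = -4*(k + 1)*(k + 4)*factorial(k + 1)/(3*3**k*(k + 7))
s_(k+1) − s_k = -4*(k**4 + 9*k**3 + 15*k**2 - 5*k + 24)*factorial(k)/(3*3**k*(k + 6)*(k + 7))
(s_(k+1) − s_k) − t_k = 4*(k**3 + 5*k**2 - 8*k + 6)*factorial(k)/(3**k*(k + 6)*(k + 7))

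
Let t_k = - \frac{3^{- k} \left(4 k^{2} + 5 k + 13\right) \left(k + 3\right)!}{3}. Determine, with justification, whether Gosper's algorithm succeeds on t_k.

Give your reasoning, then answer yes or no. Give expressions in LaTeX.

Yes. s_k = - 3^{- k} \left(4 k - 3\right) \left(k + 3\right)!.

r(k) = (k + 4)*(5*k + 4*(k + 1)**2 + 18)/(3*(4*k**2 + 5*k + 13)) after simplifying.
Gosper form: A/B · C(k+1)/C(k) with A=k/3 + 4/3, B=1, C=k**2 + 5*k/4 + 13/4.
Key eq: (k/3 + 4/3)·f(k+1) = (1)·f(k) + (k**2 + 5*k/4 + 13/4).
Bound: deg f ≤ 1.
Match coefficients ⇒ f(k) = 3*(4*k - 3)/4.
Certificate R = B(k−1)f/C = 3*(4*k - 3)/(4*k**2 + 5*k + 13) gives s_k = -(4*k - 3)*factorial(k + 3)/3**k.
s_(k+1) − s_k = -(4*k**2 + 5*k + 13)*factorial(k + 3)/(3*3**k) = t_k.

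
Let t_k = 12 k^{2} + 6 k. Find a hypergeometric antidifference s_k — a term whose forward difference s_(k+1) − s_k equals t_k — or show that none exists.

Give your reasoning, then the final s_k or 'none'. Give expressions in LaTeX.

Compute t_(k+1)/t_k: get (k + 2*(k + 1)**2 + 1)/(k*(2*k + 1)).
So A=1 and B=1, with C=k**2 + k/2.
Set up (1)·f(k+1) − (1)·f(k) − (k**2 + k/2) = 0.
deg f ≤ 3 (via 0,0,2).
Match coefficients ⇒ f(k) = k*(k - 1)*(4*k + 1)/12.
R(k) = B(k−1)·f(k)/C(k) = (k - 1)*(4*k + 1)/(6*(2*k + 1)); s_k = R·t_k = k*(4*k**2 - 3*k - 1).
Δs = 6*k*(2*k + 1), as required.

s_k = k \left(4 k^{2} - 3 k - 1\right)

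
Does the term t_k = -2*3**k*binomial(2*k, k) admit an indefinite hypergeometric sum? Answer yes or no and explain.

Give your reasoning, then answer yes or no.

No — key equation has no polynomial f.

The ratio is 6*(2*k + 1)/(k + 1).
A = 12*k + 6, B = k + 1, C = 1.
f must satisfy (12*k + 6)·f(k+1) − (k)·f(k) = 1.
deg f ≤ -1 (via 1,1,0).
Negative degree bound (-1): no f exists, t_k not Gosper-summable.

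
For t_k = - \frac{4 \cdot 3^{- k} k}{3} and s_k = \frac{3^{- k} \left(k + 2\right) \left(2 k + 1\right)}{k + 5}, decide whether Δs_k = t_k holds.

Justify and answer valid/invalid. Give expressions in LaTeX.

Invalid: residual \frac{3^{- k} \left(4 k^{2} + 26 k + 3\right)}{k^{2} + 11 k + 30} ≠ 0.

s_(k+1) = (k + 3)*(2*k + 3)/(3*3**k*(k + 6))
s_(k+1) − s_k = (-4*k**3 - 32*k**2 - 42*k + 9)/(3*3**k*(k**2 + 11*k + 30))
(s_(k+1) − s_k) − t_k = (4*k**2 + 26*k + 3)/(3**k*(k**2 + 11*k + 30))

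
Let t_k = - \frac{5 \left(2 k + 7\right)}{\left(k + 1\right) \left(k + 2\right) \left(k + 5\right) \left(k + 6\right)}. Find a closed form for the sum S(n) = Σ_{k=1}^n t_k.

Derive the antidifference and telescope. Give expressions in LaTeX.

S(n) = \frac{5 n \left(- n - 8\right)}{12 \left(n^{2} + 8 n + 12\right)}

r(k) = (k + 1)*(k + 5)*(2*k + 9)/((k + 3)*(k + 7)*(2*k + 7)) after simplifying.
Normal form (A,B,C) = (k + 1, k + 7, k**3 + 21*k**2/2 + 73*k/2 + 42).
Need (k + 1)·f(k+1) − (k + 6)·f(k) = k**3 + 21*k**2/2 + 73*k/2 + 42.
d = 5 from the (1,1,3) case.
A polynomial solution: f(k) = k*(k + 2)*(k + 3)*(k + 4)*(k + 6)/10.
R(k) = B(k−1)·f(k)/C(k) = k*(k + 2)*(k + 6)**2/(5*(2*k + 7)); s_k = R·t_k = k*(-k - 6)/(k**2 + 6*k + 5).
s_(k+1) − s_k = 5*(-2*k - 7)/(k**4 + 14*k**3 + 65*k**2 + 112*k + 60) = t_k.
s_(n+1) = (-n**2 - 8*n - 7)/(n**2 + 8*n + 12) and s_(1) = -7/12, so S(n) = 5*n*(-n - 8)/(12*(n**2 + 8*n + 12)).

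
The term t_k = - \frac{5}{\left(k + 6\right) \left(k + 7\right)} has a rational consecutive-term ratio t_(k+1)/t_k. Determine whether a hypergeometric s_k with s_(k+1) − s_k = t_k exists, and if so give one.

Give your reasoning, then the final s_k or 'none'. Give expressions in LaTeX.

s_k = - \frac{5 k}{6 k + 36}

The ratio is (k + 6)/(k + 8).
Factor: A=k + 6; B=k + 8; C=1.
f must satisfy (k + 6)·f(k+1) − (k + 7)·f(k) = 1.
From deg A=1, deg B=1, deg C=0: d=1.
Solve for f: f(k) = k/6 (degree 1 ≤ 1).
R(k) = B(k−1)·f(k)/C(k) = k*(k + 7)/6; s_k = R·t_k = -5*k/(6*k + 36).
s_(k+1) − s_k = -5/(k**2 + 13*k + 42) = t_k.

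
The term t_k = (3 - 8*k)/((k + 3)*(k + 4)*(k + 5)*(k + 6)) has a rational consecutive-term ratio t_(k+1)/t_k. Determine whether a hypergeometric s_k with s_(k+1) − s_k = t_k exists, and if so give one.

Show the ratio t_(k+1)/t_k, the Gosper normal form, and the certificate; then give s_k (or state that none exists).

s_k = k*(-k**2 - 12*k + 33)/(20*(k + 3)*(k + 4)*(k + 5))

Step 1: r(k) = (k + 3)*(8*k + 5)/((k + 7)*(8*k - 3)).
Gosper form: A/B · C(k+1)/C(k) with A=k + 3, B=k + 7, C=k - 3/8.
Set up (k + 3)·f(k+1) − (k + 6)·f(k) − (k - 3/8) = 0.
d = 3 from the (1,1,1) case.
Coefficient equations give f(k) = k*(k**2 + 12*k - 33)/160.
So s_k = (B(k−1)f/C)·t_k = (k*(k + 6)*(k**2 + 12*k - 33)/(20*(8*k - 3)))·t_k = k*(-k**2 - 12*k + 33)/(20*(k + 3)*(k + 4)*(k + 5)).
s_(k+1) − s_k = (3 - 8*k)/(k**4 + 18*k**3 + 119*k**2 + 342*k + 360) = t_k.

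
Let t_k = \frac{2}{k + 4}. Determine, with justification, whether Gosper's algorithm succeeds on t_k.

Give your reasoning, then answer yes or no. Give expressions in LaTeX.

r(k) = (k + 4)/(k + 5) after simplifying.
Gosper form: A/B · C(k+1)/C(k) with A=k + 4, B=k + 5, C=1.
f must satisfy (k + 4)·f(k+1) − (k + 4)·f(k) = 1.
Bound: deg f ≤ 0.
Write f(k) = c0. Then LHS − RHS = -1, requiring -1 = 0: contradictory. No certificate.

No — the linear system for f has no solution.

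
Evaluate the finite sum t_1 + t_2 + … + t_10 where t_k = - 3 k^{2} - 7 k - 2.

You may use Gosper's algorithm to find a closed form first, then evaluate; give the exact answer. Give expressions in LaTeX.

Σ = -1560

r(k) = (3*k**2 + 13*k + 12)/(3*k**2 + 7*k + 2) after simplifying.
Gosper form: A/B · C(k+1)/C(k) with A=1, B=1, C=k**2 + 7*k/3 + 2/3.
f must satisfy (1)·f(k+1) − (1)·f(k) = k**2 + 7*k/3 + 2/3.
Bound: deg f ≤ 3.
A polynomial solution: f(k) = k*(k**2 + 2*k - 1)/3.
R(k) = B(k−1)·f(k)/C(k) = k*(k**2 + 2*k - 1)/((k + 2)*(3*k + 1)); s_k = R·t_k = k*(-k**2 - 2*k + 1).
Check: Δs_k = -3*k**2 - 7*k - 2. ✓
Telescoping: Σ = s_(11) − s_(1) = -1562 − (-2) = -1560.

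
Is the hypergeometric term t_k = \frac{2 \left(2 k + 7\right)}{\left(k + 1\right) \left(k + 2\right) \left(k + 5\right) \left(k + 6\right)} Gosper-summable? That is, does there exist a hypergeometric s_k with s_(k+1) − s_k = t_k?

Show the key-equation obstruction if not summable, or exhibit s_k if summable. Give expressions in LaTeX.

Yes. s_k = \frac{2 k \left(k + 6\right)}{5 \left(k^{2} + 6 k + 5\right)}.

The ratio is (k + 1)*(k + 5)*(2*k + 9)/((k + 3)*(k + 7)*(2*k + 7)).
Factor: A=k + 1; B=k + 7; C=k**3 + 21*k**2/2 + 73*k/2 + 42.
Solve (k + 1)·f(k+1) − (k + 6)·f(k) = k**3 + 21*k**2/2 + 73*k/2 + 42.
From deg A=1, deg B=1, deg C=3: d=5.
Match coefficients ⇒ f(k) = k*(k + 2)*(k + 3)*(k + 4)*(k + 6)/10.
Get s_k = R·t_k = 2*k*(k + 6)/(5*(k**2 + 6*k + 5)) with R(k) = B(k−1)f(k)/C(k) = k*(k + 2)*(k + 6)**2/(5*(2*k + 7)).
s_(k+1) − s_k = 2*(2*k + 7)/(k**4 + 14*k**3 + 65*k**2 + 112*k + 60) = t_k.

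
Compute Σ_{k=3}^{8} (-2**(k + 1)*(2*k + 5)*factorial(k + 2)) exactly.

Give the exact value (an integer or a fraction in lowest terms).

Step 1: r(k) = 2*(k + 3)*(2*k + 7)/(2*k + 5).
So A=2*k + 6 and B=1, with C=k + 5/2.
Need (2*k + 6)·f(k+1) − (1)·f(k) = k + 5/2.
Degrees (1,0,1) ⇒ d ≤ 0.
Solve for f: f(k) = 1/2 (degree 0 ≤ 0).
Get s_k = R·t_k = -2**(k + 1)*factorial(k + 2) with R(k) = B(k−1)f(k)/C(k) = 1/(2*k + 5).
Check: Δs_k = -2**(k + 1)*(2*k + 5)*factorial(k + 2). ✓
Sum = s_(9) − s_(3); s_(9) = -40874803200, s_(3) = -1920 ⇒ -40874801280.

Σ = -40874801280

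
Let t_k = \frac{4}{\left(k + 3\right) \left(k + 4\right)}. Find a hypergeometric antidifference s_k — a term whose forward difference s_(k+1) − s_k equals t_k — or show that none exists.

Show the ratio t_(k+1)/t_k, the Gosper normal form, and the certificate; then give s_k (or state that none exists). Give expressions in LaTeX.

s_k = \frac{4 k}{3 \left(k + 3\right)}

Ratio r(k) = (k + 3)/(k + 5).
Gosper form: A/B · C(k+1)/C(k) with A=k + 3, B=k + 5, C=1.
Solve (k + 3)·f(k+1) − (k + 4)·f(k) = 1.
Degrees (1,1,0) ⇒ d ≤ 1.
Coefficient equations give f(k) = k/3.
Get s_k = R·t_k = 4*k/(3*(k + 3)) with R(k) = B(k−1)f(k)/C(k) = k*(k + 4)/3.
Verify: 4/(k**2 + 7*k + 12) matches t_k.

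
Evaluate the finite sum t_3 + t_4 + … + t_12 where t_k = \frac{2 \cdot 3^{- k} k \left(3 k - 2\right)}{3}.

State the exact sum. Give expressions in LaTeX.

Ratio r(k) = (k + 1)*(3*k + 1)/(3*k*(3*k - 2)).
So A=1/3 and B=1, with C=k**2 - 2*k/3.
f must satisfy (1/3)·f(k+1) − (1)·f(k) = k**2 - 2*k/3.
From deg A=0, deg B=0, deg C=2: d=2.
Solve for f: f(k) = -(3*k**2 + k + 2)/2 (degree 2 ≤ 2).
Get s_k = R·t_k = -(3*k**2 + k + 2)/3**k with R(k) = B(k−1)f(k)/C(k) = -3*(3*k**2 + k + 2)/(2*k*(3*k - 2)).
Δs = 2*k*(3*k - 2)/(3*3**k), as required.
Sum = s_(13) − s_(3); s_(13) = -58/177147, s_(3) = -32/27 ⇒ 209894/177147.

Σ = 209894/177147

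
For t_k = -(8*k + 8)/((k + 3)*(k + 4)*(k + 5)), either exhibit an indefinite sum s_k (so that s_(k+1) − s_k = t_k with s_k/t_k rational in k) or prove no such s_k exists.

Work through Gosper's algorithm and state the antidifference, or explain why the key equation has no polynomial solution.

Step 1: r(k) = (k + 2)*(k + 3)/((k + 1)*(k + 6)).
Gosper form: A/B · C(k+1)/C(k) with A=k + 3, B=k + 6, C=k + 1.
Set up (k + 3)·f(k+1) − (k + 5)·f(k) − (k + 1) = 0.
Degrees (1,1,1) ⇒ d ≤ 2.
A polynomial solution: f(k) = k*(k + 1)/6.
So s_k = (B(k−1)f/C)·t_k = (k*(k + 5)/6)·t_k = -4*k*(k + 1)/(3*(k + 3)*(k + 4)).
Verify: 8*(-k - 1)/(k**3 + 12*k**2 + 47*k + 60) matches t_k.

s_k = -4*k*(k + 1)/(3*(k + 3)*(k + 4))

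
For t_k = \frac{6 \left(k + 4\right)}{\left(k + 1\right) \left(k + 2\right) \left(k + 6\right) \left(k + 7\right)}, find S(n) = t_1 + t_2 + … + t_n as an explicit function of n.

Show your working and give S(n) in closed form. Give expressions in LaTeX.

S(n) = \frac{3 n \left(n + 9\right)}{14 \left(n^{2} + 9 n + 14\right)}

t_(k+1)/t_k = (k + 1)*(k + 5)*(k + 6)/((k + 3)*(k + 4)*(k + 8)).
So A=k + 1 and B=k + 8, with C=k**4 + 16*k**3 + 95*k**2 + 248*k + 240.
Key eq: (k + 1)·f(k+1) = (k + 7)·f(k) + (k**4 + 16*k**3 + 95*k**2 + 248*k + 240).
d = 6 from the (1,1,4) case.
Coefficient equations give f(k) = k*(k + 2)*(k + 3)*(k + 4)*(k + 5)*(k + 7)/12.
So s_k = (B(k−1)f/C)·t_k = (k*(k + 2)*(k + 7)**2/(12*(k + 4)))·t_k = k*(k + 7)/(2*(k**2 + 7*k + 6)).
Verify: 6*(k + 4)/(k**4 + 16*k**3 + 83*k**2 + 152*k + 84) matches t_k.
s_(n+1) = (n**2 + 9*n + 8)/(2*(n**2 + 9*n + 14)) and s_(1) = 2/7, so S(n) = 3*n*(n + 9)/(14*(n**2 + 9*n + 14)).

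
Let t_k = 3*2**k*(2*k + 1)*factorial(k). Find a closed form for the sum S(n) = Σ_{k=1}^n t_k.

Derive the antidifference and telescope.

S(n) = 6*2**n*factorial(n + 1) - 6

t_(k+1)/t_k = 2*(k + 1)*(2*k + 3)/(2*k + 1).
Factor: A=2*k + 2; B=1; C=k + 1/2.
f must satisfy (2*k + 2)·f(k+1) − (1)·f(k) = k + 1/2.
deg f ≤ 0 (via 1,0,1).
Coefficient equations give f(k) = 1/2.
Get s_k = R·t_k = 3*2**k*factorial(k) with R(k) = B(k−1)f(k)/C(k) = 1/(2*k + 1).
Check: Δs_k = 3*2**k*(2*k + 1)*factorial(k). ✓
Σ_(k=1)^n t_k = s_(n+1) − s_(1) = (6*2**n*factorial(n + 1)) − (6), i.e. 6*2**n*factorial(n + 1) - 6.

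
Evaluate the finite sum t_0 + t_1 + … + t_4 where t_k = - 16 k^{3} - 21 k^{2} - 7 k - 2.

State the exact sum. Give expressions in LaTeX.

Compute t_(k+1)/t_k: get (16*k**3 + 69*k**2 + 97*k + 46)/(16*k**3 + 21*k**2 + 7*k + 2).
So A=1 and B=1, with C=k**3 + 21*k**2/16 + 7*k/16 + 1/8.
Solve (1)·f(k+1) − (1)·f(k) = k**3 + 21*k**2/16 + 7*k/16 + 1/8.
d = 4 from the (0,0,3) case.
Match coefficients ⇒ f(k) = k*(k + 1)*(4*k**2 - 5*k + 2)/16.
R(k) = B(k−1)·f(k)/C(k) = k*(4*k**2 - 5*k + 2)/(16*k**2 + 5*k + 2); s_k = R·t_k = k*(-4*k**3 + k**2 + 3*k - 2).
Verify: -16*k**3 - 21*k**2 - 7*k - 2 matches t_k.
Σ_(k=0)^(4) t_k = s_(5) − s_(0) = -2310 − (0) = -2310.

Σ = -2310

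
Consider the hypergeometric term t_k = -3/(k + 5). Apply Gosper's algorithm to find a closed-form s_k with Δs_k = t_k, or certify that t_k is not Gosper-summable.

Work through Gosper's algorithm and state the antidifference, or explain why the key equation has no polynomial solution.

none (Gosper's algorithm certifies no s_k)

t_(k+1)/t_k = (k + 5)/(k + 6).
Take A(k)=k + 5, B(k)=k + 6, C(k)=1.
Solve (k + 5)·f(k+1) − (k + 5)·f(k) = 1.
deg f ≤ 0 (via 1,1,0).
f = c0 ⇒ A·f(k+1) − B(k−1)·f(k) − C = -1. The system {-1 = 0} is inconsistent; no antidifference.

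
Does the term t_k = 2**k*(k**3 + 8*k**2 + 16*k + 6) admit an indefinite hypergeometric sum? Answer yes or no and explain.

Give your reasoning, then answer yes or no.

Yes. s_k = 2**k*(k**3 + 2*k**2 + 2*k - 4).

Step 1: r(k) = 2*(k**3 + 11*k**2 + 35*k + 31)/(k**3 + 8*k**2 + 16*k + 6).
Normal form (A,B,C) = (2, 1, k**3 + 8*k**2 + 16*k + 6).
Need (2)·f(k+1) − (1)·f(k) = k**3 + 8*k**2 + 16*k + 6.
deg f ≤ 3 (via 0,0,3).
Match coefficients ⇒ f(k) = k**3 + 2*k**2 + 2*k - 4.
R(k) = B(k−1)·f(k)/C(k) = (k**3 + 2*k**2 + 2*k - 4)/(k**3 + 8*k**2 + 16*k + 6); s_k = R·t_k = 2**k*(k**3 + 2*k**2 + 2*k - 4).
s_(k+1) − s_k = 2**k*(k**3 + 8*k**2 + 16*k + 6) = t_k.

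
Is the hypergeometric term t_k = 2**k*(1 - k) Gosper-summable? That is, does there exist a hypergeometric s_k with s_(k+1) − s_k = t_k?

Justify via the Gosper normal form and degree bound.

The ratio is 2*k/(k - 1).
Normal form (A,B,C) = (2, 1, k - 1).
Solve (2)·f(k+1) − (1)·f(k) = k - 1.
d = 1 from the (0,0,1) case.
Match coefficients ⇒ f(k) = k - 3.
R(k) = B(k−1)·f(k)/C(k) = (k - 3)/(k - 1); s_k = R·t_k = 2**k*(3 - k).
Verify: 2**k*(1 - k) matches t_k.

Yes. s_k = 2**k*(3 - k).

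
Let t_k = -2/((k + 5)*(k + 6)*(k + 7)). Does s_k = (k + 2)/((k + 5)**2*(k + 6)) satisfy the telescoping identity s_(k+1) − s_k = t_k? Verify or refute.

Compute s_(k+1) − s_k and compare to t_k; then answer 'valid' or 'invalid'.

Invalid: residual 3*(3*k + 17)/(k**5 + 29*k**4 + 335*k**3 + 1927*k**2 + 5520*k + 6300) ≠ 0.

s_(k+1) = (k + 3)/((k + 6)**2*(k + 7))
s_(k+1) − s_k = (-(k + 2)*(k + 6)*(k + 7) + (k + 3)*(k + 5)**2)/((k + 5)**2*(k + 6)**2*(k + 7))
(s_(k+1) − s_k) − t_k = 3*(3*k + 17)/(k**5 + 29*k**4 + 335*k**3 + 1927*k**2 + 5520*k + 6300)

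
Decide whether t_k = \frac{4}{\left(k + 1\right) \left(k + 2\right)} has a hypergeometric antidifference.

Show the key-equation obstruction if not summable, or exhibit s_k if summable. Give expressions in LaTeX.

Yes. s_k = \frac{4 k}{k + 1}.

r(k) = (k + 1)/(k + 3) after simplifying.
Gosper form: A/B · C(k+1)/C(k) with A=k + 1, B=k + 3, C=1.
Set up (k + 1)·f(k+1) − (k + 2)·f(k) − (1) = 0.
From deg A=1, deg B=1, deg C=0: d=1.
Solving with deg f ≤ 1: f(k) = k.
Get s_k = R·t_k = 4*k/(k + 1) with R(k) = B(k−1)f(k)/C(k) = k*(k + 2).
Δs = 4/(k**2 + 3*k + 2), as required.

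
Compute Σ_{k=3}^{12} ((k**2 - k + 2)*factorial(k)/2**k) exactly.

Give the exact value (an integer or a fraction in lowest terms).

Σ = 18243222

The ratio is (k + 1)*(-k + (k + 1)**2 + 1)/(2*(k**2 - k + 2)).
A = k/2 + 1/2, B = 1, C = k**2 - k + 2.
f must satisfy (k/2 + 1/2)·f(k+1) − (1)·f(k) = k**2 - k + 2.
d = 1 from the (1,0,2) case.
Match coefficients ⇒ f(k) = 2*(k - 1).
So s_k = (B(k−1)f/C)·t_k = (2*(k - 1)/(k**2 - k + 2))·t_k = 2**(1 - k)*(k - 1)*factorial(k).
s_(k+1) − s_k = (k**2 - k + 2)*factorial(k)/2**k = t_k.
Telescoping: Σ = s_(13) − s_(3) = 18243225 − (3) = 18243222.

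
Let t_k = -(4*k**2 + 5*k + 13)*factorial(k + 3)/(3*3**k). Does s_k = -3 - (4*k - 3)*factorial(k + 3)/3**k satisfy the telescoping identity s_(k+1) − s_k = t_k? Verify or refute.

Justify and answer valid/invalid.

valid; difference matches t_k

s_(k+1) = -3**(-k - 1)*(4*k + 1)*factorial(k + 4) - 3
s_(k+1) − s_k = -(4*k**2 + 5*k + 13)*factorial(k + 3)/(3*3**k)
(s_(k+1) − s_k) − t_k = 0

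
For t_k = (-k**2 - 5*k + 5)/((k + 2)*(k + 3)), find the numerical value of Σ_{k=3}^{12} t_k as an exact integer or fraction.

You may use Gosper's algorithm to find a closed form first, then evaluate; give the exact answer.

Ratio r(k) = (k + 2)*(5*k + (k + 1)**2)/((k + 4)*(k**2 + 5*k - 5)).
So A=k + 2 and B=k + 4, with C=k**2 + 5*k - 5.
f must satisfy (k + 2)·f(k+1) − (k + 3)·f(k) = k**2 + 5*k - 5.
Bound: deg f ≤ 2.
Solving with deg f ≤ 2: f(k) = k*(2*k - 7)/2.
Get s_k = R·t_k = k*(7 - 2*k)/(2*(k + 2)) with R(k) = B(k−1)f(k)/C(k) = k*(k + 3)*(2*k - 7)/(2*(k**2 + 5*k - 5)).
s_(k+1) − s_k = (-k**2 - 5*k + 5)/(k**2 + 5*k + 6) = t_k.
Sum = s_(13) − s_(3); s_(13) = -247/30, s_(3) = 3/10 ⇒ -128/15.

Σ = -128/15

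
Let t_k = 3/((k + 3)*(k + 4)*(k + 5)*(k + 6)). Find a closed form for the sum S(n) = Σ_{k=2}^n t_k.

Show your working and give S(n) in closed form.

S(n) = (n**3 + 15*n**2 + 74*n - 90)/(210*(n**3 + 15*n**2 + 74*n + 120))

The ratio is (k + 3)/(k + 7).
Normal form (A,B,C) = (k + 3, k + 7, 1).
Need (k + 3)·f(k+1) − (k + 6)·f(k) = 1.
Bound: deg f ≤ 3.
Solving with deg f ≤ 3: f(k) = k*(k**2 + 12*k + 47)/180.
Get s_k = R·t_k = k*(k**2 + 12*k + 47)/(60*(k + 3)*(k + 4)*(k + 5)) with R(k) = B(k−1)f(k)/C(k) = k*(k + 6)*(k**2 + 12*k + 47)/180.
Δs = 3/(k**4 + 18*k**3 + 119*k**2 + 342*k + 360), as required.
Evaluate: s_(n+1) = (n**3 + 15*n**2 + 74*n + 60)/(60*(n**3 + 15*n**2 + 74*n + 120)); subtract s_(2) = 1/84 ⇒ S(n) = (n**3 + 15*n**2 + 74*n - 90)/(210*(n**3 + 15*n**2 + 74*n + 120)).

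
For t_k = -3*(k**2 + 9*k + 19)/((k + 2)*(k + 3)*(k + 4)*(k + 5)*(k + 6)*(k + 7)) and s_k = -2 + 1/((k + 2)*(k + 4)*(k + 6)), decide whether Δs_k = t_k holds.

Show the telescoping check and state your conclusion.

valid; difference matches t_k

s_(k+1) = -2 + 1/((k + 3)*(k + 5)*(k + 7))
s_(k+1) − s_k = 1/((k + 3)*(k + 5)*(k + 7)) - 1/((k + 2)*(k + 4)*(k + 6))
(s_(k+1) − s_k) − t_k = 0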